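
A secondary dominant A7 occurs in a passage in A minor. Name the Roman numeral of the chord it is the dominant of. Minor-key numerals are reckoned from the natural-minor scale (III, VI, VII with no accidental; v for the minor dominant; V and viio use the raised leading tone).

The chord is a dominant seventh chord on A.
A dominant resolves down a perfect fifth: A → D. In A minor, D is scale degree 4, i.e. iv.

iv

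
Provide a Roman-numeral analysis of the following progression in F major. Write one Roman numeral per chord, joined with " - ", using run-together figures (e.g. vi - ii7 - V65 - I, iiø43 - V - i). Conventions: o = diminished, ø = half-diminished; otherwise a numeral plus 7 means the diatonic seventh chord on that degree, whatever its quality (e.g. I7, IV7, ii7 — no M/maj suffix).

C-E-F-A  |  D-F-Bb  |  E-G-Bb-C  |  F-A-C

C-E-F-A has root F, degree 1 in F major, so I43.
D-F-Bb has root Bb, degree 4 in F major, so IV6.
E-G-Bb-C has root C, degree 5 in F major, so V65.
F-A-C has root F, degree 1 in F major, so I.

I43 - IV6 - V65 - I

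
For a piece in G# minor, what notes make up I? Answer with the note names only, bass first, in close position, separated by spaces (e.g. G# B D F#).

I is the major tonic (Picardy third), borrowed from the parallel major. In G# minor that root is G#.
So the chord is G#-B#-D#.

G# B# D#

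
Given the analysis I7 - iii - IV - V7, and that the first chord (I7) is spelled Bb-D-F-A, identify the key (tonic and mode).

The anchor chord is a major seventh chord on Bb, labeled I7.
If Bb is scale degree 1 and the mode makes that degree carry a major seventh chord, the tonic is Bb and the mode is major.

Bb major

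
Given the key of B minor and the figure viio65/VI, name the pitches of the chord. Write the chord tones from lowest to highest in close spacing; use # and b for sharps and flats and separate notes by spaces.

A C Eb F#

The slash marks an applied leading-tone chord: viio of VI. In B minor, VI is G, so the leading tone to it is F#, a half step below.
Building a fully diminished seventh chord on F# gives F#-A-C-Eb.
The figured bass 65 indicates first inversion, placing the third (A) in the bass: A-C-Eb-F#.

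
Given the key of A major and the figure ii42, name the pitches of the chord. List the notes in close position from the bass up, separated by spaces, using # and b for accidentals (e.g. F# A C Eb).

In A major, the supertonic is B, and the diatonic chord built there is a minor seventh chord.
That chord is spelled B-D-F#-A.
The figured bass 42 indicates third inversion, placing the seventh (A) in the bass: A-B-D-F#.

A B D F#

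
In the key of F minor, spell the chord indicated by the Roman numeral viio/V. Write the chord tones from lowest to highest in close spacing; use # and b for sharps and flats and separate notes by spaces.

The slash marks an applied leading-tone chord: viio of V. In F minor, V is C, so the leading tone to it is B, a half step below.
Building a diminished triad on B gives B-D-F.

B D F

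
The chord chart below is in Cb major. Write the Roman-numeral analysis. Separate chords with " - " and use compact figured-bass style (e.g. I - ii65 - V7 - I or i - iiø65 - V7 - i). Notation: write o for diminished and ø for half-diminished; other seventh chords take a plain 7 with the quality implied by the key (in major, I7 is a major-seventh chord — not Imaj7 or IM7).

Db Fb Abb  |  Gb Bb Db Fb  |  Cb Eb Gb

iio - V7 - I

Db-Fb-Abb: Db with this quality isn't in the key; it's iio, borrowed from the parallel minor.
Gb-Bb-Db-Fb: dominant seventh chord on Gb = scale degree 5 → V7.
Cb-Eb-Gb: root Cb is the tonic; major triad there is I.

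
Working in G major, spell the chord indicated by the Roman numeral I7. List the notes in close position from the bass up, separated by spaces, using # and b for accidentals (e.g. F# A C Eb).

G B D F#

In G major, the tonic is G, and the diatonic chord built there is a major seventh chord.
Stacking thirds from G gives G-B-D-F#.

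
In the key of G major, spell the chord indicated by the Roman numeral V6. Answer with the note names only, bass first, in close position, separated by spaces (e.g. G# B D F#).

F# A D

In G major, the fifth degree is D, and the diatonic chord built there is a major triad.
Stacking thirds from D gives D-F#-A.
The figured bass 6 indicates first inversion, placing the third (F#) in the bass: F#-A-D.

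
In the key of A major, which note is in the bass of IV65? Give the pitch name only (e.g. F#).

IV in A major has root D; the chord is D-F#-A-C#.
The figure 65 means first inversion — the third is in the bass.

F#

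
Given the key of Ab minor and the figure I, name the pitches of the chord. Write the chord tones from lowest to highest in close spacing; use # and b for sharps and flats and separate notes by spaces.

Ab C Eb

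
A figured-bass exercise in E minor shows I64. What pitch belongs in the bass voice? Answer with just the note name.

I in E minor has root E; the chord is E-G#-B.
The figure 64 means second inversion — the fifth is in the bass.

B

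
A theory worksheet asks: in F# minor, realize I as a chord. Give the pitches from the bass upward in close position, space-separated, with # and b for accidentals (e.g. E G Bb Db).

F# A# C#

I is the major tonic (Picardy third), borrowed from the parallel major. In F# minor that root is F#.
So the chord is F#-A#-C#, a major triad.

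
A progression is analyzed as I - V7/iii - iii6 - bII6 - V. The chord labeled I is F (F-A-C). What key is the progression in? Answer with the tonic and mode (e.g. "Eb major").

F major

I is given as F-A-C — a major triad with root F.
If F is scale degree 1 and the mode makes that degree carry a major triad, the tonic is F and the mode is major.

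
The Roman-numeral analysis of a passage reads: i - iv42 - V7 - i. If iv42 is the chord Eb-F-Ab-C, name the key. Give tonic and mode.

C minor

iv42 is given as Eb-F-Ab-C — a minor seventh chord with root F.
Counting down 3 scale steps from F places the tonic on C; a minor seventh chord on degree 4 is diatonic only in minor.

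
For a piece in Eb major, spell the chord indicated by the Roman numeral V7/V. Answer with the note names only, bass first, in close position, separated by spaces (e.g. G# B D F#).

The slash means an applied dominant: we want the dominant of V. In Eb major, V is Bb major, and its dominant is built on F.
Building a dominant seventh chord on F gives F-A-C-Eb.

F A C Eb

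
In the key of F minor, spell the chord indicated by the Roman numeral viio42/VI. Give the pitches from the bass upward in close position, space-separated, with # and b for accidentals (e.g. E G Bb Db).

The slash marks an applied leading-tone chord: viio of VI. In F minor, VI is Db, so the leading tone to it is C, a half step below.
Building a fully diminished seventh chord on C gives C-Eb-Gb-Bbb.
With the 42 figure the chord is in third inversion; from the bass Bbb upward in close position it reads Bbb-C-Eb-Gb.

Bbb C Eb Gb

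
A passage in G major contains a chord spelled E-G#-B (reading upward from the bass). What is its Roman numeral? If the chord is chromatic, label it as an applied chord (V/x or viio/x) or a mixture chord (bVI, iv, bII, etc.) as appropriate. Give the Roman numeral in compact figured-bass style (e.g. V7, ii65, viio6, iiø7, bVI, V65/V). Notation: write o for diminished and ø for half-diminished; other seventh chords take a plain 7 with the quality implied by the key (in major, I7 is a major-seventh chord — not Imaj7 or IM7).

V/ii

Stacked in thirds the chord is E-G#-B: a major triad on E.
E is not a diatonic chord root with this quality in G major, but it lies a perfect fifth above A (ii), so the chord functions as an applied dominant of ii.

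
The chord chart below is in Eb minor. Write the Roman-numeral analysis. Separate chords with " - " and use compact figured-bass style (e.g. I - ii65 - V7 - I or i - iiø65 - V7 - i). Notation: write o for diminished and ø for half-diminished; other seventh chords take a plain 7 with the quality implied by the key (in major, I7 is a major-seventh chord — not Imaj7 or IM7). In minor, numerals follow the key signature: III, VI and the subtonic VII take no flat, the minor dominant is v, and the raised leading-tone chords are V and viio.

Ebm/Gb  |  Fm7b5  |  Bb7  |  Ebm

i6 - iiø7 - V7 - i

Ebm/Gb: root Eb is the tonic; minor triad there is i6.
Fm7b5: half-diminished seventh chord on F = scale degree 2 → iiø7.
Bb7 has root Bb, degree 5 in Eb minor, so V7.
Ebm: root Eb is the tonic; minor triad there is i.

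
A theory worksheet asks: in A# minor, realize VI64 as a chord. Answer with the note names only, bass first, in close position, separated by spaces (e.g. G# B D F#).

C# F# A#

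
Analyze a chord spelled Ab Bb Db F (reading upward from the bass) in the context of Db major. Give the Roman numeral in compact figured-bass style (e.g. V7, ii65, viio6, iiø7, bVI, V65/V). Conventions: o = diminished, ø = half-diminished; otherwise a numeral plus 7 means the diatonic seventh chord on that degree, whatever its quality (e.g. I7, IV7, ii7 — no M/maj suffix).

The pitches Bb-Db-F-Ab form a minor seventh chord rooted on Bb.
In Db major, Bb is the submediant; the diatonic minor seventh chord there is vi7.
With Ab in the bass the chord is in third inversion, so the figured bass is 42.

vi42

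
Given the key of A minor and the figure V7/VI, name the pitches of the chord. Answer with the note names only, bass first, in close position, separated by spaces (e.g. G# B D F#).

The slash means an applied dominant: we want the dominant of VI. In A minor, VI is F major, and its dominant is built on C.
Building a dominant seventh chord on C gives C-E-G-Bb.

C E G Bb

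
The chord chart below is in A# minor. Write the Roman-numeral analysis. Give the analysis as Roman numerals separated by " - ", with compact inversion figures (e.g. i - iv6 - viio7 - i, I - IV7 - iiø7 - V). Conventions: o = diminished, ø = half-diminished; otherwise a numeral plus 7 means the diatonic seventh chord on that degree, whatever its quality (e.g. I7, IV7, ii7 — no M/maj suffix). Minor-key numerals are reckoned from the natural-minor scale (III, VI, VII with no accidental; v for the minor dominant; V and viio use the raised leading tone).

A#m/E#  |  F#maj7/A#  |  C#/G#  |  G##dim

i64 - VI65 - III64 - viio

A#m/E#: minor triad on A# = scale degree 1 → i64.
F#maj7/A# has root F#, degree 6 in A# minor, so VI65.
C#/G#: major triad on C# = scale degree 3 → III64.
G##dim has root G##, degree 7 in A# minor, so viio.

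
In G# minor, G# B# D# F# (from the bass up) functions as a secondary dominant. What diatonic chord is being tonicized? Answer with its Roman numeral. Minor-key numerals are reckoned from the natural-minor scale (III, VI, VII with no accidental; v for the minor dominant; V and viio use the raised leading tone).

iv

The chord is a dominant seventh chord on G#.
A dominant resolves down a perfect fifth: G# → C#. In G# minor, C# is scale degree 4, i.e. iv.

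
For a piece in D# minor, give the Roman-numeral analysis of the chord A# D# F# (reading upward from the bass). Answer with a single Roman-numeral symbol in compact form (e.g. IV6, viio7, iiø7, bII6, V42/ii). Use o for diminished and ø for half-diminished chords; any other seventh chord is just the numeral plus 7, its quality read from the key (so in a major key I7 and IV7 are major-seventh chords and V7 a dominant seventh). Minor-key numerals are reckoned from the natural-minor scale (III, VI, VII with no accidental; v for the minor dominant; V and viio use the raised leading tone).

i64

Stacked in thirds the chord is D#-F#-A#: a minor triad on D#.
In D# minor, D# is the tonic; the diatonic minor triad there is i.
With A# in the bass the chord is in second inversion, so the figured bass is 64.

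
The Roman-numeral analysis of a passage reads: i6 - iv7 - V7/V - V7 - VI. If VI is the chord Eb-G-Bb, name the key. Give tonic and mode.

VI is given as Eb-G-Bb — a major triad with root Eb.
Counting down 5 scale steps from Eb places the tonic on G; a major triad on degree 6 is diatonic only in minor.

G minor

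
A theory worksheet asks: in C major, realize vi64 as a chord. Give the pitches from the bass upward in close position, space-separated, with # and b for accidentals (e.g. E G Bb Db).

E A C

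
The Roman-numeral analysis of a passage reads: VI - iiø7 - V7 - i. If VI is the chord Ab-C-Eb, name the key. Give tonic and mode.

VI is given as Ab-C-Eb — a major triad with root Ab.
VI on Ab implies Ab is the submediant; that puts the tonic at C, and the uppercase numeral fits minor mode.

C minor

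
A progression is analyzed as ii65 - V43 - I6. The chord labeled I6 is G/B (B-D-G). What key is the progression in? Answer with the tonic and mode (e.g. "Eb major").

G major

I6 is given as B-D-G — a major triad with root G.
If G is scale degree 1 and the mode makes that degree carry a major triad, the tonic is G and the mode is major.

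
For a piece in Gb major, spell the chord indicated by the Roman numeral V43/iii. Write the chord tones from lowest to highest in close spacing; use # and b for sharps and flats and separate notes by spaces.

C Eb F A

V43/iii is a secondary dominant — the dominant seventh of iii. iii in Gb major is Bb, so the applied chord's root is F, a perfect fifth above.
Building a dominant seventh chord on F gives F-A-C-Eb.
The figured bass 43 indicates second inversion, placing the fifth (C) in the bass: C-Eb-F-A.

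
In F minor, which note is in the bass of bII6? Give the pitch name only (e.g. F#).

Bb

bII in F minor has root Gb; the chord is Gb-Bb-Db.
The figure 6 means first inversion — the third is in the bass.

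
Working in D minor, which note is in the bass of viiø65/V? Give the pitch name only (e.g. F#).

The applied chord viiø65/V is rooted on G#: G#-B-D-F#.
The figure 65 means first inversion — the third is in the bass.

B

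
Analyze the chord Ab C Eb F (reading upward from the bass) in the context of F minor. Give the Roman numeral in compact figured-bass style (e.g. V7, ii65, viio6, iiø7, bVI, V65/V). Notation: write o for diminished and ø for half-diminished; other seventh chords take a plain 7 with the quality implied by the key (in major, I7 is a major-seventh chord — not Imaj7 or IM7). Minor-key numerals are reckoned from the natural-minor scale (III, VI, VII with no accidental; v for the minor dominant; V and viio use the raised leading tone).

i65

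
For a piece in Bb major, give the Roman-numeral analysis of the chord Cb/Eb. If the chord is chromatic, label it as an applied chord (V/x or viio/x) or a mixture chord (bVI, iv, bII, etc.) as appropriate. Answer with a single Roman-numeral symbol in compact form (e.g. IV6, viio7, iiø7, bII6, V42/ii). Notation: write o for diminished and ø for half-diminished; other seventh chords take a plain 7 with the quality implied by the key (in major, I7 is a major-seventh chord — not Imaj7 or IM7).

bII6

The pitches Cb-Eb-Gb form a major triad rooted on Cb.
Cb is the lowered second degree of Bb major (diatonic 2 would be C). This is the Neapolitan sixth — a major triad on the lowered second degree, here in its customary first inversion.
With Eb in the bass the chord is in first inversion, so the figured bass is 6.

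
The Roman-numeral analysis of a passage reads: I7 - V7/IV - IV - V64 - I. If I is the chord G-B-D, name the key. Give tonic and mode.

G major

The chord G is a major triad rooted on G; its label is I.
If G is scale degree 1 and the mode makes that degree carry a major triad, the tonic is G and the mode is major.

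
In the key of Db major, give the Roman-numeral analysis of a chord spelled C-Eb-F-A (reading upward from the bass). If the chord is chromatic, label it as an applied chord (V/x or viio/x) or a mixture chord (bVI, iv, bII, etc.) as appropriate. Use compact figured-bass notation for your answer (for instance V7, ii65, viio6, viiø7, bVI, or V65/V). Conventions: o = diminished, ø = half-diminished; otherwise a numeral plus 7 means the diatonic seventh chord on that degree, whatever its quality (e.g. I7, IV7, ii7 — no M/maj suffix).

The pitches F-A-C-Eb form a dominant seventh chord rooted on F.
F is not a diatonic chord root with this quality in Db major, but it lies a perfect fifth above Bb (vi), so the chord functions as an applied dominant of vi.
With C in the bass the chord is in second inversion, so the figured bass is 43.

V43/vi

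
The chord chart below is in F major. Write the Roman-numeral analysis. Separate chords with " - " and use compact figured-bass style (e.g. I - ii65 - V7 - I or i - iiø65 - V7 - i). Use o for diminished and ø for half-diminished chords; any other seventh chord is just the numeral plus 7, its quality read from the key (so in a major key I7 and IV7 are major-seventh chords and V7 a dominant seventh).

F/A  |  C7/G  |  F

F/A: major triad on F = scale degree 1 → I6.
C7/G: dominant seventh chord on C = scale degree 5 → V43.
F: major triad on F = scale degree 1 → I.

I6 - V43 - I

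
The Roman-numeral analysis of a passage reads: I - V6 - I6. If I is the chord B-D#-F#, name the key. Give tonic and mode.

B major

The anchor chord is a major triad on B, labeled I.
If B is scale degree 1 and the mode makes that degree carry a major triad, the tonic is B and the mode is major.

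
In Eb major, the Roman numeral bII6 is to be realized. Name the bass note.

Ab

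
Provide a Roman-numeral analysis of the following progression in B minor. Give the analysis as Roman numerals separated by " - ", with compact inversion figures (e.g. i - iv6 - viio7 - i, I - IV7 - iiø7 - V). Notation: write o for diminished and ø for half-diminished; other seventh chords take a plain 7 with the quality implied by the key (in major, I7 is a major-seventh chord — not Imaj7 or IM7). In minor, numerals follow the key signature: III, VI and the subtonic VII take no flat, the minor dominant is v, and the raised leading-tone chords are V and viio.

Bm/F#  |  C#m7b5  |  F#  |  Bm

i64 - iiø7 - V - i

Bm/F#: minor triad on B = scale degree 1 → i64.
C#m7b5 has root C#, degree 2 in B minor, so iiø7.
F# has root F#, degree 5 in B minor, so V.
Bm: minor triad on B = scale degree 1 → i.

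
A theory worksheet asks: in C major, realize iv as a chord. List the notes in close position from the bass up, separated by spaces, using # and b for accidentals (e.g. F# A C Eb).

F Ab C

iv is the minor subdominant, borrowed from the parallel minor. In C major that root is F.
So the chord is F-Ab-C.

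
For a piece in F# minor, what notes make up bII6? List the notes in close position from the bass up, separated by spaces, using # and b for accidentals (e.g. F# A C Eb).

B D G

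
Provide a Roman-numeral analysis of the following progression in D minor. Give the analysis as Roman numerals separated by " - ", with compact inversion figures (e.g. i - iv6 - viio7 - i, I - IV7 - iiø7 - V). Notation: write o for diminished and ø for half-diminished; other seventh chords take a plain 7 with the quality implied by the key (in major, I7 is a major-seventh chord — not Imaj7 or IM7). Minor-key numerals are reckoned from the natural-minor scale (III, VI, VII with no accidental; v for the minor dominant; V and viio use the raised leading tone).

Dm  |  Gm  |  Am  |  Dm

Dm: minor triad on D = scale degree 1 → i.
Gm: minor triad on G = scale degree 4 → iv.
Am: root A is the dominant; minor triad there is v.
Dm: minor triad on D = scale degree 1 → i.

i - iv - v - i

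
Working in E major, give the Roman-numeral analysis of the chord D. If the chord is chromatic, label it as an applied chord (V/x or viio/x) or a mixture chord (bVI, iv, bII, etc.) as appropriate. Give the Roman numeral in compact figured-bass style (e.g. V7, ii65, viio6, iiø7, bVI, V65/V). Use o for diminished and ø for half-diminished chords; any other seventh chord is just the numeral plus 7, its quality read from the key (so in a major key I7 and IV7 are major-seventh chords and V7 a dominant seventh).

The pitches D-F#-A form a major triad rooted on D.
D is the lowered seventh degree of E major (diatonic 7 would be D#). This is a major triad on the lowered seventh degree (the subtonic), borrowed from the parallel minor.

bVII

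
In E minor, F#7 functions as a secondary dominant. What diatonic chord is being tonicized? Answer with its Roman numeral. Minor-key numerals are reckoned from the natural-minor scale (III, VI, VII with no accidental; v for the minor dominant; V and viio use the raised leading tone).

V

The chord is a dominant seventh chord on F#.
A dominant resolves down a perfect fifth: F# → B. In E minor, B is scale degree 5, i.e. V.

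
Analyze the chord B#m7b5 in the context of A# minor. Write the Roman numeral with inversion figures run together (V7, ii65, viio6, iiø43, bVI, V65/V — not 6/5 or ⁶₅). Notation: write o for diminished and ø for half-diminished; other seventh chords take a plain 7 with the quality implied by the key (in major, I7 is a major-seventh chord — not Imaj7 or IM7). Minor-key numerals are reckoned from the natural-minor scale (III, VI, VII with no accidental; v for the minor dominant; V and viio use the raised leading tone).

Stacked in thirds the chord is B#-D#-F#-A#: a half-diminished seventh chord on B#.
In A# minor, B# is the supertonic; the diatonic half-diminished seventh chord there is iiø7.

iiø7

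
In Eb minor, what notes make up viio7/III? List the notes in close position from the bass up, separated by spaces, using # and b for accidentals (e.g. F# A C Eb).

F Ab Cb Ebb

viio7/III is a secondary leading-tone chord. The target III is Gb in Eb minor; the applied chord is rooted a semitone below, on F.
Building a fully diminished seventh chord on F gives F-Ab-Cb-Ebb.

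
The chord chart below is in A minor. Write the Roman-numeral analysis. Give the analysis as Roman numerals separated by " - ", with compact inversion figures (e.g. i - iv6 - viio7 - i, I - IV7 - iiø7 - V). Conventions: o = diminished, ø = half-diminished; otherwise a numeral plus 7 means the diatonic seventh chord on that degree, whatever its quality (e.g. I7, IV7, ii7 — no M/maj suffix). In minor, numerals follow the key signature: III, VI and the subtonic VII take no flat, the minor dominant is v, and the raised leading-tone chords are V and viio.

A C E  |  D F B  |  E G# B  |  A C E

A-C-E has root A, degree 1 in A minor, so i.
D-F-B has root B, degree 2 in A minor, so iio6.
E-G#-B: major triad on E = scale degree 5 → V.
A-C-E: minor triad on A = scale degree 1 → i.

i - iio6 - V - i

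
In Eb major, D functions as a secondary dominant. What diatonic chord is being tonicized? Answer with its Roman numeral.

iii

The chord is a major triad on D.
A dominant resolves down a perfect fifth: D → G. In Eb major, G is scale degree 3, i.e. iii.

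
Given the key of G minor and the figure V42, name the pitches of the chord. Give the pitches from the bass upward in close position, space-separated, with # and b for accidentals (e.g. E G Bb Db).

In G minor, the fifth degree is D. The dominant is major (leading tone raised), so V is a dominant seventh chord.
Stacking thirds from D gives D-F#-A-C.
The figured bass 42 indicates third inversion, placing the seventh (C) in the bass: C-D-F#-A.

C D F# A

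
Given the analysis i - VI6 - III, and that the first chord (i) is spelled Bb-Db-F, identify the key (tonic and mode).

Bb minor

i is given as Bb-Db-F — a minor triad with root Bb.
If Bb is scale degree 1 and the mode makes that degree carry a minor triad, the tonic is Bb and the mode is minor.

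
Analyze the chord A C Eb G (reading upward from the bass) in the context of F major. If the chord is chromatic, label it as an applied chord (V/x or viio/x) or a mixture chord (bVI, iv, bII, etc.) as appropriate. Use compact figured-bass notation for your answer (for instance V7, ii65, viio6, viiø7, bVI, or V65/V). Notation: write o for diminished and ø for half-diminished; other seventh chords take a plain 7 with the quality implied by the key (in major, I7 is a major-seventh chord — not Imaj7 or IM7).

viiø7/IV

The pitches A-C-Eb-G form a half-diminished seventh chord rooted on A.
A sits a half step below Bb (IV in F major); a diminished chord there is the applied leading-tone chord of IV.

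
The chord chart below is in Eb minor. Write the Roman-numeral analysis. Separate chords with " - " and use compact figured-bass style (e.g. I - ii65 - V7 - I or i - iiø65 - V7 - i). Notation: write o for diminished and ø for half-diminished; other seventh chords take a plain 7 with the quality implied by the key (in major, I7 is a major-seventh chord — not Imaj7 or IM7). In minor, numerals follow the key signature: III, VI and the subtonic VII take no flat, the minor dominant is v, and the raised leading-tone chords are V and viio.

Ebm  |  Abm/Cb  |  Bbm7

i - iv6 - v7

Ebm: root Eb is the tonic; minor triad there is i.
Abm/Cb: root Ab is the subdominant; minor triad there is iv6.
Bbm7 has root Bb, degree 5 in Eb minor, so v7.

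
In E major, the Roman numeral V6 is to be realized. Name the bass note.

D#

V in E major has root B; the chord is B-D#-F#.
The figure 6 means first inversion — the third is in the bass.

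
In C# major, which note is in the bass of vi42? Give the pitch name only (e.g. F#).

vi in C# major has root A#; the chord is A#-C#-E#-G#.
The figure 42 means third inversion — the seventh is in the bass.

G#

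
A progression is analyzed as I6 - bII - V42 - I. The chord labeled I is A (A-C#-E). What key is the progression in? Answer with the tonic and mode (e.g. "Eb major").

A major

The anchor chord is a major triad on A, labeled I.
If A is scale degree 1 and the mode makes that degree carry a major triad, the tonic is A and the mode is major.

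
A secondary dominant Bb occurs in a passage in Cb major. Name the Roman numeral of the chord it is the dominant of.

The chord is a major triad on Bb.
A dominant resolves down a perfect fifth: Bb → Eb. In Cb major, Eb is scale degree 3, i.e. iii.

iii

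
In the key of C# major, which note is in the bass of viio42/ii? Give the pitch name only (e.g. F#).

The applied chord viio42/ii is rooted on C##: C##-E#-G#-B.
The figure 42 means third inversion — the seventh is in the bass.

B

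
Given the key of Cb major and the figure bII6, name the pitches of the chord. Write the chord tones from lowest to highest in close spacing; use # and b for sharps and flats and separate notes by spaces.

Fb Abb Dbb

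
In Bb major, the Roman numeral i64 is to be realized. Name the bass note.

F

i in Bb major has root Bb; the chord is Bb-Db-F.
The figure 64 means second inversion — the fifth is in the bass.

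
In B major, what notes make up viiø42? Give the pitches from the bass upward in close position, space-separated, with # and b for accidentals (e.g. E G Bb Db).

In B major, the leading tone is A#, and the diatonic chord built there is a half-diminished seventh chord.
That chord is spelled A#-C#-E-G#.
The figured bass 42 indicates third inversion, placing the seventh (G#) in the bass: G#-A#-C#-E.

G# A# C# E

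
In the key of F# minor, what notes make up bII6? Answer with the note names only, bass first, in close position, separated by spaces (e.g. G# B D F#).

B D G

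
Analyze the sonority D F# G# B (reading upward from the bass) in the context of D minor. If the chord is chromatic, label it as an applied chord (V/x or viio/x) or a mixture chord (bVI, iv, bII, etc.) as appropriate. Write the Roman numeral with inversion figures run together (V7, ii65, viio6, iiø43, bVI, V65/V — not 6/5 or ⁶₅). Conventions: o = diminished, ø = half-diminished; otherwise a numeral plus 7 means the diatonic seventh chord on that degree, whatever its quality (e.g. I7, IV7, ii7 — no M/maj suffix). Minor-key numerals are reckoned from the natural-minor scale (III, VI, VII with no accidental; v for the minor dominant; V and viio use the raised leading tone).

Stacked in thirds the chord is G#-B-D-F#: a half-diminished seventh chord on G#.
G# sits a half step below A (V in D minor); a diminished chord there is the applied leading-tone chord of V.
With D in the bass the chord is in second inversion, so the figured bass is 43.

viiø43/V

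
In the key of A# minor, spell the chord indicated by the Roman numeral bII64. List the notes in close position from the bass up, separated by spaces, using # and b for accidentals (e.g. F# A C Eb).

F# B D#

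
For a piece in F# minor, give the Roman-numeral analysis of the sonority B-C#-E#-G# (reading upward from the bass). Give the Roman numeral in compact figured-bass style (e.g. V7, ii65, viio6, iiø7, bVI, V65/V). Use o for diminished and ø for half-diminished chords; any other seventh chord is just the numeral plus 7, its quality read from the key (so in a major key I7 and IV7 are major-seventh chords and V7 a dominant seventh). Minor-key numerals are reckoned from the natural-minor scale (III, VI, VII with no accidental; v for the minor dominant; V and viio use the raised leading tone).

The pitches C#-E#-G#-B form a dominant seventh chord rooted on C#.
In F# minor, C# is the dominant; the diatonic dominant seventh chord there is V7.
With B in the bass the chord is in third inversion, so the figured bass is 42.

V42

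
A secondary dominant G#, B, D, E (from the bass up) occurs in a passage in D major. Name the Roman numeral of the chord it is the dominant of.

V

The chord is a dominant seventh chord on E.
A dominant resolves down a perfect fifth: E → A. In D major, A is scale degree 5, i.e. V.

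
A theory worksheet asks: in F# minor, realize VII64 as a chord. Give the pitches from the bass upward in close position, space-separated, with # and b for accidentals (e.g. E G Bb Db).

B E G#

The numeral's case and figure indicate a major triad. In F# minor its root, scale degree 7, is E.
Stacking thirds from E gives E-G#-B.
With the 64 figure the chord is in second inversion; from the bass B upward in close position it reads B-E-G#.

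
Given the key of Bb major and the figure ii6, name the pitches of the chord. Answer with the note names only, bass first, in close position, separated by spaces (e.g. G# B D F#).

Eb G C

In Bb major, the second degree is C, and the diatonic chord built there is a minor triad.
That chord is spelled C-Eb-G.
With the 6 figure the chord is in first inversion; from the bass Eb upward in close position it reads Eb-G-C.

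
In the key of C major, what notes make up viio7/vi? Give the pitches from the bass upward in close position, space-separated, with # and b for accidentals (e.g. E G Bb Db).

The slash marks an applied leading-tone chord: viio of vi. In C major, vi is A, so the leading tone to it is G#, a half step below.
Building a fully diminished seventh chord on G# gives G#-B-D-F.

G# B D F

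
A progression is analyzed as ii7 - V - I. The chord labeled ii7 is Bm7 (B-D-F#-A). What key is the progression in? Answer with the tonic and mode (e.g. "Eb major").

The chord Bm7 is a minor seventh chord rooted on B; its label is ii7.
If B is scale degree 2 and the mode makes that degree carry a minor seventh chord, the tonic is A and the mode is major.

A major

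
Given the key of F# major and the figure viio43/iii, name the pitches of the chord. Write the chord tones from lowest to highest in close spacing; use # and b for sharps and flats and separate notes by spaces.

D# F# G## B#

The slash marks an applied leading-tone chord: viio of iii. In F# major, iii is A#, so the leading tone to it is G##, a half step below.
Building a fully diminished seventh chord on G## gives G##-B#-D#-F#.
With the 43 figure the chord is in second inversion; from the bass D# upward in close position it reads D#-F#-G##-B#.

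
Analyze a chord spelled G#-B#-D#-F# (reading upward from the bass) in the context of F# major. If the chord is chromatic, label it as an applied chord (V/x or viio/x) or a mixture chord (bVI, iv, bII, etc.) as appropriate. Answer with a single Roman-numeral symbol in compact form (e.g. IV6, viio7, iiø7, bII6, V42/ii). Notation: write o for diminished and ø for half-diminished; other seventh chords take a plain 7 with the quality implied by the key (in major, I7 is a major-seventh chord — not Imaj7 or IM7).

Stacked in thirds the chord is G#-B#-D#-F#: a dominant seventh chord on G#.
G# is not a diatonic chord root with this quality in F# major, but it lies a perfect fifth above C# (V), so the chord functions as an applied dominant of V.

V7/V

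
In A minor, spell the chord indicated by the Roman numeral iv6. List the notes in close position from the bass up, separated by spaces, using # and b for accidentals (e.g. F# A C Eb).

The numeral's case and figure indicate a minor triad. In A minor its root, the subdominant, is D.
That chord is spelled D-F-A.
The figured bass 6 indicates first inversion, placing the third (F) in the bass: F-A-D.

F A D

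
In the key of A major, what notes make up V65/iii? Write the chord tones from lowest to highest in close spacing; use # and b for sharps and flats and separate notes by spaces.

B# D# F# G#

The slash means an applied dominant: we want the dominant of iii. In A major, iii is C# minor, and its dominant is built on G#.
Building a dominant seventh chord on G# gives G#-B#-D#-F#.
With the 65 figure the chord is in first inversion; from the bass B# upward in close position it reads B#-D#-F#-G#.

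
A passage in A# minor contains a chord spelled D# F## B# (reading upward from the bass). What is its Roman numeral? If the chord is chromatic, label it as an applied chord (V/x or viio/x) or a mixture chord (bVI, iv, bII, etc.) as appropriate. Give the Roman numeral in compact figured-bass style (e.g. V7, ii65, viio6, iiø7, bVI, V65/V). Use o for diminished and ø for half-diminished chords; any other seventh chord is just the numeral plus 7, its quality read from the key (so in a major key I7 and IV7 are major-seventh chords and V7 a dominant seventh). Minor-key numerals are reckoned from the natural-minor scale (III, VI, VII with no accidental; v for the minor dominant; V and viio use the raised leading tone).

ii6

Stacked in thirds the chord is B#-D#-F##: a minor triad on B#.
B# is the second degree of A# minor. This is the minor supertonic, borrowed from the parallel major (the Dorian ii).
With D# in the bass the chord is in first inversion, so the figured bass is 6.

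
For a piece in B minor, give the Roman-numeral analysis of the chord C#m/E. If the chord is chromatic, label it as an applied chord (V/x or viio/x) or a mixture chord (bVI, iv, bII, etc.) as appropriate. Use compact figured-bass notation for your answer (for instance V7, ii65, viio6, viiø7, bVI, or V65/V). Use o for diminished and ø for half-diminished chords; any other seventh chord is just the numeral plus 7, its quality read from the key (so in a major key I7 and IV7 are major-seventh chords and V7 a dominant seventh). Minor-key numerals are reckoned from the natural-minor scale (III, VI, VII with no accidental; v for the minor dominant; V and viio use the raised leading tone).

ii6

The pitches C#-E-G# form a minor triad rooted on C#.
C# is the second degree of B minor. This is the minor supertonic, borrowed from the parallel major (the Dorian ii).
With E in the bass the chord is in first inversion, so the figured bass is 6.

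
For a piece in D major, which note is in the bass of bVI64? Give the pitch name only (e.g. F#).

F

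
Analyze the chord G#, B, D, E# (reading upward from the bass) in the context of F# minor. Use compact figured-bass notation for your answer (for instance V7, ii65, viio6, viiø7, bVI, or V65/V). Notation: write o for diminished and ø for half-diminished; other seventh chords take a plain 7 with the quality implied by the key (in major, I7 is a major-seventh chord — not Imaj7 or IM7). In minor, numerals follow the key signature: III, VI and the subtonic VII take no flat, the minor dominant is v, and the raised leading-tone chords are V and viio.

viio65

Stacked in thirds the chord is E#-G#-B-D: a fully diminished seventh chord on E#.
E# is scale degree 7 in F# minor, and a fully diminished seventh chord on that degree is written viio7.
With G# in the bass the chord is in first inversion, so the figured bass is 65.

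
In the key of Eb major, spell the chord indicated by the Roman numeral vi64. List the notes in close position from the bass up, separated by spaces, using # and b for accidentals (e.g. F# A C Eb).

The numeral's case and figure indicate a minor triad. In Eb major its root, the sixth degree, is C.
That chord is spelled C-Eb-G.
With the 64 figure the chord is in second inversion; from the bass G upward in close position it reads G-C-Eb.

G C Eb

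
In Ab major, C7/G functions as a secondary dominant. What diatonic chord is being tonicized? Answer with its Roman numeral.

vi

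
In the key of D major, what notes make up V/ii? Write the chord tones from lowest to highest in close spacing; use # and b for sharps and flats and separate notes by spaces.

B D# F#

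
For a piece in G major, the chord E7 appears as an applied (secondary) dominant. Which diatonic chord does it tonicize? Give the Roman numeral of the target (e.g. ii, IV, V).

The chord is a dominant seventh chord on E.
A dominant resolves down a perfect fifth: E → A. In G major, A is scale degree 2, i.e. ii.

ii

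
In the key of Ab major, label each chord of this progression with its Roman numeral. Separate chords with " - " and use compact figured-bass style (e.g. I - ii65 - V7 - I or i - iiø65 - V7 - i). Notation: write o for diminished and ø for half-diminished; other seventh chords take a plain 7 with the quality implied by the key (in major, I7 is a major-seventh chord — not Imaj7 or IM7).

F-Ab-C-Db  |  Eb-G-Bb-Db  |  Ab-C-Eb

IV65 - V7 - I

F-Ab-C-Db has root Db, degree 4 in Ab major, so IV65.
Eb-G-Bb-Db has root Eb, degree 5 in Ab major, so V7.
Ab-C-Eb: major triad on Ab = scale degree 1 → I.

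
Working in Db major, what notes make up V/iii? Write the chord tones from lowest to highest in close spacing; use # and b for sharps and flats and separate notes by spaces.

C E G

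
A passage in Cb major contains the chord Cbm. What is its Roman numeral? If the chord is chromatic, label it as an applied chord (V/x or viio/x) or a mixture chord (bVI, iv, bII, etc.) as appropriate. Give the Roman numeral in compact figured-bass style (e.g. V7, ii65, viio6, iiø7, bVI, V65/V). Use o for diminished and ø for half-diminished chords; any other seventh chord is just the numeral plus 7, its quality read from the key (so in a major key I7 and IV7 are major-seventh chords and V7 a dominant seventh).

i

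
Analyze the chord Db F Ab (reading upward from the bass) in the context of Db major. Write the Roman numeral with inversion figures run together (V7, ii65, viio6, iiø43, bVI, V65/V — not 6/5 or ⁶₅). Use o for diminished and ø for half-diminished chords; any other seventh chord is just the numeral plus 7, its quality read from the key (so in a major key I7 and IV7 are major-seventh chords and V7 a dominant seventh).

The pitches Db-F-Ab form a major triad rooted on Db.
Db is scale degree 1 in Db major, and a major triad on that degree is written I.

I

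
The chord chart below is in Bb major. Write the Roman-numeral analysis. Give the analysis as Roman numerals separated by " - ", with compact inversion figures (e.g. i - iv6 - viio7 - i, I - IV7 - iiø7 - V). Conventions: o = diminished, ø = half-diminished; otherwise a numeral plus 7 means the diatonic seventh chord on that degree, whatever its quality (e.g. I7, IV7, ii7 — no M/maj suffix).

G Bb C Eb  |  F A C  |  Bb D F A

G-Bb-C-Eb: root C is the supertonic; minor seventh chord there is ii43.
F-A-C has root F, degree 5 in Bb major, so V.
Bb-D-F-A has root Bb, degree 1 in Bb major, so I7.

ii43 - V - I7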